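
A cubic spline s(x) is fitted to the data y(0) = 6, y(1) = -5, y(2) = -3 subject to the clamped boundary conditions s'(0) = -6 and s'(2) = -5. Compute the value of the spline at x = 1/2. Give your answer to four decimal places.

0.2500

Put M_i = s'' at the i-th knot. Here h = (1, 1) and Δ = (-11, 2), so the interior equations h_(i-1)·M_(i-1) + 2(h_(i-1)+h_i)·M_i + h_i·M_(i+1) = 6(Δ_i − Δ_(i-1)) read
  1·M_0 + 4·M_1 + 1·M_2 = 6(Δ_1 - Δ_0) = 78
Clamped end conditions give two more equations: 2h_0·M_0 + h_0·M_1 = 6(Δ_0 - s'(0)) = -30 and h_1·M_1 + 2h_1·M_2 = 6(s'(2) - Δ_1) = -42.
Hence M_0 = -34, M_1 = 38, M_2 = -40.
On [0, 1], s(x) = 6 - 6·x - 17·x² + 12·x³.
With x = 1/2: s(1/2) = 1/4.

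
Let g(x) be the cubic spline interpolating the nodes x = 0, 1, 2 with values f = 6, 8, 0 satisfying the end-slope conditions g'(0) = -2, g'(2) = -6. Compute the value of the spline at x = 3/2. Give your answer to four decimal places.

Put m_i = g'' at the i-th knot. Here h = (1, 1) and Δ = (2, -8), so the interior equations h_(i-1)·m_(i-1) + 2(h_(i-1)+h_i)·m_i + h_i·m_(i+1) = 6(Δ_i − Δ_(i-1)) read
  1·m_0 + 4·m_1 + 1·m_2 = 6(Δ_1 - Δ_0) = -60
Clamped end conditions give two more equations: 2h_0·m_0 + h_0·m_1 = 6(Δ_0 - g'(0)) = 24 and h_1·m_1 + 2h_1·m_2 = 6(g'(2) - Δ_1) = 12.
Solving the tridiagonal system: m_0 = 25, m_1 = -26, m_2 = 19.
On [1, 2], g(x) = 8 - 5/2·(x - 1) - 13·(x - 1)² + 15/2·(x - 1)³.
With (x - 1) = 1/2: g(3/2) = 71/16.

4.4375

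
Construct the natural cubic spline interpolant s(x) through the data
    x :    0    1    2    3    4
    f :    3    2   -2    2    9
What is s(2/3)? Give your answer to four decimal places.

Put M_i = s'' at the i-th knot. Here h = (1, 1, 1, 1) and Δ = (-1, -4, 4, 7), so the interior equations h_(i-1)·M_(i-1) + 2(h_(i-1)+h_i)·M_i + h_i·M_(i+1) = 6(Δ_i − Δ_(i-1)) read
  1·M_0 + 4·M_1 + 1·M_2 = 6(Δ_1 - Δ_0) = -18
  1·M_1 + 4·M_2 + 1·M_3 = 6(Δ_2 - Δ_1) = 48
  1·M_2 + 4·M_3 + 1·M_4 = 6(Δ_3 - Δ_2) = 18
Natural end conditions: M_0 = M_4 = 0.
Hence M_0 = 0, M_1 = -111/14, M_2 = 96/7, M_3 = 15/14, M_4 = 0.
On [0, 1], s(x) = 3 + 9/28·x + 0·x² - 37/28·x³.
With x = 2/3: s(2/3) = 1067/378.

2.8228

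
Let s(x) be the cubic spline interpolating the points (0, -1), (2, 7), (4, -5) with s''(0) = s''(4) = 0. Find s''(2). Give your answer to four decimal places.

Put M_i = s'' at the i-th knot. Here h = (2, 2) and Δ = (4, -6), so the interior equations h_(i-1)·M_(i-1) + 2(h_(i-1)+h_i)·M_i + h_i·M_(i+1) = 6(Δ_i − Δ_(i-1)) read
  2·M_0 + 8·M_1 + 2·M_2 = 6(Δ_1 - Δ_0) = -60
Natural end conditions: M_0 = M_2 = 0.
Solving the tridiagonal system: M_0 = 0, M_1 = -15/2, M_2 = 0.

-7.5000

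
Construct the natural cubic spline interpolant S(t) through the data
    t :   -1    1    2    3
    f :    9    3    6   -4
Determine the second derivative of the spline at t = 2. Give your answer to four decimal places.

-21.9130

Write M_i for S''(x_i). With h_i = 2, 1, 1 and divided differences Δ_i = -3, 3, -10, the continuity of S' gives the tridiagonal system
  2·M_0 + 6·M_1 + 1·M_2 = 6(Δ_1 - Δ_0) = 36
  1·M_1 + 4·M_2 + 1·M_3 = 6(Δ_2 - Δ_1) = -78
Natural end conditions: M_0 = M_3 = 0.
Solving the tridiagonal system: M_0 = 0, M_1 = 222/23, M_2 = -504/23, M_3 = 0.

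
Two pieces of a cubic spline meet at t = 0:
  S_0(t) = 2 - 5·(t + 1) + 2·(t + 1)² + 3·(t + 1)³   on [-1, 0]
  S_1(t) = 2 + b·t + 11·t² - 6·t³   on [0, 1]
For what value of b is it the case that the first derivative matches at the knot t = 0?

S_0'(t) = -5 + 4·(t + 1) + 9·(t + 1)², so S_0'(0) = 8. On the right, S_1'(0) = b, so b = 8.

8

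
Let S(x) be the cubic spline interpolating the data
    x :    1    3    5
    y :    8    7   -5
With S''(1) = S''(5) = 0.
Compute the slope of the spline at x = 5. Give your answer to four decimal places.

With σ_i denoting the second derivative at x_i, h_i = 2, 2, and Δ_i = (y_(i+1) − y_i)/h_i = -1/2, -6:
  2·σ_0 + 8·σ_1 + 2·σ_2 = 6(Δ_1 - Δ_0) = -33
Natural end conditions: σ_0 = σ_2 = 0.
Forward elimination and back-substitution give σ_0 = 0, σ_1 = -33/8, σ_2 = 0.
On [3, 5], S'(x) = b_1 + 2c_1·(x - 3) + 3d_1·(x - 3)² with b_1 = Δ_1 - h_1(2σ_1 + σ_2)/6 = -13/4, c_1 = σ_1/2 = -33/16, d_1 = (σ_2 - σ_1)/(6h_1) = 11/32. So S'(5) = -59/8.

-7.3750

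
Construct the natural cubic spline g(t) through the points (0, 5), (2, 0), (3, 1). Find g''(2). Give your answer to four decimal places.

3.5000

Put M_i = g'' at the i-th knot. Here h = (2, 1) and Δ = (-5/2, 1), so the interior equations h_(i-1)·M_(i-1) + 2(h_(i-1)+h_i)·M_i + h_i·M_(i+1) = 6(Δ_i − Δ_(i-1)) read
  2·M_0 + 6·M_1 + 1·M_2 = 6(Δ_1 - Δ_0) = 21
Natural end conditions: M_0 = M_2 = 0.
Hence M_0 = 0, M_1 = 7/2, M_2 = 0.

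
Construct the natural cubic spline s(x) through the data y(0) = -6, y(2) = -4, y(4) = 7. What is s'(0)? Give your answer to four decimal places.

Write M_i for s''(x_i). With h_i = 2, 2 and divided differences Δ_i = 1, 11/2, the continuity of s' gives the tridiagonal system
  2·M_0 + 8·M_1 + 2·M_2 = 6(Δ_1 - Δ_0) = 27
Natural end conditions: M_0 = M_2 = 0.
Solving: M_0 = 0, M_1 = 27/8, M_2 = 0.
On [0, 2], s'(x) = b_0 + 2c_0·x + 3d_0·x² with b_0 = Δ_0 - h_0(2M_0 + M_1)/6 = -1/8, c_0 = M_0/2 = 0, d_0 = (M_1 - M_0)/(6h_0) = 9/32. So s'(0) = -1/8.

-0.1250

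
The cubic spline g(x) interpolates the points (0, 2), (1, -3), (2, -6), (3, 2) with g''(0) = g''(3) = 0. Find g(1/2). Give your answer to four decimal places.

-0.4250

With M_i denoting the second derivative at x_i, h_i = 1, 1, 1, and Δ_i = (y_(i+1) − y_i)/h_i = -5, -3, 8:
  1·M_0 + 4·M_1 + 1·M_2 = 6(Δ_1 - Δ_0) = 12
  1·M_1 + 4·M_2 + 1·M_3 = 6(Δ_2 - Δ_1) = 66
Natural end conditions: M_0 = M_3 = 0.
Solving: M_0 = 0, M_1 = -6/5, M_2 = 84/5, M_3 = 0.
On [0, 1], g(x) = 2 - 24/5·x + 0·x² - 1/5·x³.
With x = 1/2: g(1/2) = -17/40.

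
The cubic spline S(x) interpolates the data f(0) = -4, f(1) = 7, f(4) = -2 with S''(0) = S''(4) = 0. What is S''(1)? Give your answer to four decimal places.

-10.5000

Put σ_i = S'' at the i-th knot. Here h = (1, 3) and Δ = (11, -3), so the interior equations h_(i-1)·σ_(i-1) + 2(h_(i-1)+h_i)·σ_i + h_i·σ_(i+1) = 6(Δ_i − Δ_(i-1)) read
  1·σ_0 + 8·σ_1 + 3·σ_2 = 6(Δ_1 - Δ_0) = -84
Natural end conditions: σ_0 = σ_2 = 0.
Solving: σ_0 = 0, σ_1 = -21/2, σ_2 = 0.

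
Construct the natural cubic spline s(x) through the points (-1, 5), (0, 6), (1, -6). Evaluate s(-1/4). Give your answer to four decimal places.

6.8164

Let M_i = s''(x_i). Step sizes h_i = 1, 1; slopes of the chords Δ_i = (y_(i+1) - y_i)/h_i = 1, -12.
  1·M_0 + 4·M_1 + 1·M_2 = 6(Δ_1 - Δ_0) = -78
Natural end conditions: M_0 = M_2 = 0.
Solving the tridiagonal system: M_0 = 0, M_1 = -39/2, M_2 = 0.
On [-1, 0], s(x) = 5 + 17/4·(x + 1) + 0·(x + 1)² - 13/4·(x + 1)³.
With (x + 1) = 3/4: s(-1/4) = 1745/256.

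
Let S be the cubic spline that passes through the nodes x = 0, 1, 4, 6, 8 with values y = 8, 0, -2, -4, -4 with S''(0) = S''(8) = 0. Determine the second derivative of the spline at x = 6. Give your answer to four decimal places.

1.3470

Write σ_i for S''(x_i). With h_i = 1, 3, 2, 2 and divided differences Δ_i = -8, -2/3, -1, 0, the continuity of S' gives the tridiagonal system
  1·σ_0 + 8·σ_1 + 3·σ_2 = 6(Δ_1 - Δ_0) = 44
  3·σ_1 + 10·σ_2 + 2·σ_3 = 6(Δ_2 - Δ_1) = -2
  2·σ_2 + 8·σ_3 + 2·σ_4 = 6(Δ_3 - Δ_2) = 6
Natural end conditions: σ_0 = σ_4 = 0.
Forward elimination and back-substitution give σ_0 = 0, σ_1 = 857/134, σ_2 = -160/67, σ_3 = 361/268, σ_4 = 0.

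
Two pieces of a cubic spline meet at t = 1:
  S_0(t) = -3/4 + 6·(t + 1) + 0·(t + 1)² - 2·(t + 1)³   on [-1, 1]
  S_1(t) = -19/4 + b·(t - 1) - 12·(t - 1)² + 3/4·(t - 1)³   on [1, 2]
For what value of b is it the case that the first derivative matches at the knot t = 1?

-18

S_0'(t) = 6 + 0·(t + 1) - 6·(t + 1)², so S_0'(1) = -18. On the right, S_1'(1) = b, so b = -18.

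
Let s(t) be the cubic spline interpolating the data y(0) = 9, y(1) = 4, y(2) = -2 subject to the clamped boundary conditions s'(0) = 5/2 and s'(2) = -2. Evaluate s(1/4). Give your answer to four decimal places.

With σ_i denoting the second derivative at x_i, h_i = 1, 1, and Δ_i = (y_(i+1) − y_i)/h_i = -5, -6:
  1·σ_0 + 4·σ_1 + 1·σ_2 = 6(Δ_1 - Δ_0) = -6
Clamped end conditions give two more equations: 2h_0·σ_0 + h_0·σ_1 = 6(Δ_0 - s'(0)) = -45 and h_1·σ_1 + 2h_1·σ_2 = 6(s'(2) - Δ_1) = 24.
Solving the tridiagonal system: σ_0 = -93/4, σ_1 = 3/2, σ_2 = 45/4.
On [0, 1], s(t) = 9 + 5/2·t - 93/8·t² + 33/8·t³.
With t = 1/4: s(1/4) = 4589/512.

8.9629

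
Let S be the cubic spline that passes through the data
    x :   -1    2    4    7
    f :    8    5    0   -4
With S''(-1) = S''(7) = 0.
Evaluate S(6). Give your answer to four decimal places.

-3.0741

With m_i denoting the second derivative at x_i, h_i = 3, 2, 3, and Δ_i = (y_(i+1) − y_i)/h_i = -1, -5/2, -4/3:
  3·m_0 + 10·m_1 + 2·m_2 = 6(Δ_1 - Δ_0) = -9
  2·m_1 + 10·m_2 + 3·m_3 = 6(Δ_2 - Δ_1) = 7
Natural end conditions: m_0 = m_3 = 0.
Solving the tridiagonal system: m_0 = 0, m_1 = -13/12, m_2 = 11/12, m_3 = 0.
On [4, 7], S(x) = 0 - 9/4·(x - 4) + 11/24·(x - 4)² - 11/216·(x - 4)³.
With (x - 4) = 2: S(6) = -83/27.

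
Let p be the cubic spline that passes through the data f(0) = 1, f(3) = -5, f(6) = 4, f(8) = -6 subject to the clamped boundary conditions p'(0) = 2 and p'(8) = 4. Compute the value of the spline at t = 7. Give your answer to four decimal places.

-3.0395

Write σ_i for p''(x_i). With h_i = 3, 3, 2 and divided differences Δ_i = -2, 3, -5, the continuity of p' gives the tridiagonal system
  3·σ_0 + 12·σ_1 + 3·σ_2 = 6(Δ_1 - Δ_0) = 30
  3·σ_1 + 10·σ_2 + 2·σ_3 = 6(Δ_2 - Δ_1) = -48
Clamped end conditions give two more equations: 2h_0·σ_0 + h_0·σ_1 = 6(Δ_0 - p'(0)) = -24 and h_2·σ_2 + 2h_2·σ_3 = 6(p'(8) - Δ_2) = 54.
Solving: σ_0 = -143/19, σ_1 = 134/19, σ_2 = -203/19, σ_3 = 358/19.
On [6, 8], p(t) = 4 - 79/19·(t - 6) - 203/38·(t - 6)² + 187/76·(t - 6)³.
With (t - 6) = 1: p(7) = -231/76.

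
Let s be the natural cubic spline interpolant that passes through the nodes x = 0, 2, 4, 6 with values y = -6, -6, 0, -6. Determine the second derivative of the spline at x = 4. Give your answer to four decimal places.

Write m_i for s''(x_i). With h_i = 2, 2, 2 and divided differences Δ_i = 0, 3, -3, the continuity of s' gives the tridiagonal system
  2·m_0 + 8·m_1 + 2·m_2 = 6(Δ_1 - Δ_0) = 18
  2·m_1 + 8·m_2 + 2·m_3 = 6(Δ_2 - Δ_1) = -36
Natural end conditions: m_0 = m_3 = 0.
Solving the tridiagonal system: m_0 = 0, m_1 = 18/5, m_2 = -27/5, m_3 = 0.

-5.4000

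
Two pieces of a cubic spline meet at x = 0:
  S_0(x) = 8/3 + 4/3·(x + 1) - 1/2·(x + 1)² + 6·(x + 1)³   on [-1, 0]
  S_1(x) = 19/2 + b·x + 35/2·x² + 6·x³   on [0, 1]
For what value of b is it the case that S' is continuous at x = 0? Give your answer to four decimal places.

S_0'(x) = 4/3 - 1·(x + 1) + 18·(x + 1)², so S_0'(0) = 55/3. On the right, S_1'(0) = b, so b = 55/3.

18.3333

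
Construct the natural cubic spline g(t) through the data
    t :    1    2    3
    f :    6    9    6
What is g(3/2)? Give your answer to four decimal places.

Put m_i = g'' at the i-th knot. Here h = (1, 1) and Δ = (3, -3), so the interior equations h_(i-1)·m_(i-1) + 2(h_(i-1)+h_i)·m_i + h_i·m_(i+1) = 6(Δ_i − Δ_(i-1)) read
  1·m_0 + 4·m_1 + 1·m_2 = 6(Δ_1 - Δ_0) = -36
Natural end conditions: m_0 = m_2 = 0.
Solving the tridiagonal system: m_0 = 0, m_1 = -9, m_2 = 0.
On [1, 2], g(t) = 6 + 9/2·(t - 1) + 0·(t - 1)² - 3/2·(t - 1)³.
With (t - 1) = 1/2: g(3/2) = 129/16.

8.0625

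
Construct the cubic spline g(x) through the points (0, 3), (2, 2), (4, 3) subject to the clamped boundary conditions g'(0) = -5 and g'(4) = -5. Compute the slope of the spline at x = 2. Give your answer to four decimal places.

2.5000

Put m_i = g'' at the i-th knot. Here h = (2, 2) and Δ = (-1/2, 1/2), so the interior equations h_(i-1)·m_(i-1) + 2(h_(i-1)+h_i)·m_i + h_i·m_(i+1) = 6(Δ_i − Δ_(i-1)) read
  2·m_0 + 8·m_1 + 2·m_2 = 6(Δ_1 - Δ_0) = 6
Clamped end conditions give two more equations: 2h_0·m_0 + h_0·m_1 = 6(Δ_0 - g'(0)) = 27 and h_1·m_1 + 2h_1·m_2 = 6(g'(4) - Δ_1) = -33.
Solving: m_0 = 6, m_1 = 3/2, m_2 = -9.
On [2, 4], g'(x) = b_1 + 2c_1·(x - 2) + 3d_1·(x - 2)² with b_1 = Δ_1 - h_1(2m_1 + m_2)/6 = 5/2, c_1 = m_1/2 = 3/4, d_1 = (m_2 - m_1)/(6h_1) = -7/8. So g'(2) = 5/2.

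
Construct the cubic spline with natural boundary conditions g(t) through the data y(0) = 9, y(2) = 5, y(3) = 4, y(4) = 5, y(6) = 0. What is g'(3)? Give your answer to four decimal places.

With M_i denoting the second derivative at x_i, h_i = 2, 1, 1, 2, and Δ_i = (y_(i+1) − y_i)/h_i = -2, -1, 1, -5/2:
  2·M_0 + 6·M_1 + 1·M_2 = 6(Δ_1 - Δ_0) = 6
  1·M_1 + 4·M_2 + 1·M_3 = 6(Δ_2 - Δ_1) = 12
  1·M_2 + 6·M_3 + 2·M_4 = 6(Δ_3 - Δ_2) = -21
Natural end conditions: M_0 = M_4 = 0.
Forward elimination and back-substitution give M_0 = 0, M_1 = 15/44, M_2 = 87/22, M_3 = -183/44, M_4 = 0.
On [3, 4], g'(t) = b_2 + 2c_2·(t - 3) + 3d_2·(t - 3)² with b_2 = Δ_2 - h_2(2M_2 + M_3)/6 = 3/8, c_2 = M_2/2 = 87/44, d_2 = (M_3 - M_2)/(6h_2) = -119/88. So g'(3) = 3/8.

0.3750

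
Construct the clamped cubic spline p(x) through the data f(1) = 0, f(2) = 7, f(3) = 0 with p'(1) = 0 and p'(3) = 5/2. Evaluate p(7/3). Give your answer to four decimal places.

4.9074

Write σ_i for p''(x_i). With h_i = 1, 1 and divided differences Δ_i = 7, -7, the continuity of p' gives the tridiagonal system
  1·σ_0 + 4·σ_1 + 1·σ_2 = 6(Δ_1 - Δ_0) = -84
Clamped end conditions give two more equations: 2h_0·σ_0 + h_0·σ_1 = 6(Δ_0 - p'(1)) = 42 and h_1·σ_1 + 2h_1·σ_2 = 6(p'(3) - Δ_1) = 57.
Solving the tridiagonal system: σ_0 = 173/4, σ_1 = -89/2, σ_2 = 203/4.
On [2, 3], p(x) = 7 - 5/8·(x - 2) - 89/4·(x - 2)² + 127/8·(x - 2)³.
With (x - 2) = 1/3: p(7/3) = 265/54.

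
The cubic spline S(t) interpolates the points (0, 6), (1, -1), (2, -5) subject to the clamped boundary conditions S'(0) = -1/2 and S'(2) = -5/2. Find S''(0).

With M_i denoting the second derivative at x_i, h_i = 1, 1, and Δ_i = (y_(i+1) − y_i)/h_i = -7, -4:
  1·M_0 + 4·M_1 + 1·M_2 = 6(Δ_1 - Δ_0) = 18
Clamped end conditions give two more equations: 2h_0·M_0 + h_0·M_1 = 6(Δ_0 - S'(0)) = -39 and h_1·M_1 + 2h_1·M_2 = 6(S'(2) - Δ_1) = 9.
Forward elimination and back-substitution give M_0 = -25, M_1 = 11, M_2 = -1.

-25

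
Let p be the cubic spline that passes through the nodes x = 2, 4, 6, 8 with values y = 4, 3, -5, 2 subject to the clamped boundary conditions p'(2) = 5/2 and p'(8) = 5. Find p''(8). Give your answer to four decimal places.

Let M_i = p''(x_i). Step sizes h_i = 2, 2, 2; slopes of the chords Δ_i = (y_(i+1) - y_i)/h_i = -1/2, -4, 7/2.
  2·M_0 + 8·M_1 + 2·M_2 = 6(Δ_1 - Δ_0) = -21
  2·M_1 + 8·M_2 + 2·M_3 = 6(Δ_2 - Δ_1) = 45
Clamped end conditions give two more equations: 2h_0·M_0 + h_0·M_1 = 6(Δ_0 - p'(2)) = -18 and h_2·M_2 + 2h_2·M_3 = 6(p'(8) - Δ_2) = 9.
Solving the tridiagonal system: M_0 = -8/3, M_1 = -11/3, M_2 = 41/6, M_3 = -7/6.

-1.1667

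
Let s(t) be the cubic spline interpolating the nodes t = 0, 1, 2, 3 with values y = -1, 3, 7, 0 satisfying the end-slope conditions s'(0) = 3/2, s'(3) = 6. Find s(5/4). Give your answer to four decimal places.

4.8672

Write M_i for s''(x_i). With h_i = 1, 1, 1 and divided differences Δ_i = 4, 4, -7, the continuity of s' gives the tridiagonal system
  1·M_0 + 4·M_1 + 1·M_2 = 6(Δ_1 - Δ_0) = 0
  1·M_1 + 4·M_2 + 1·M_3 = 6(Δ_2 - Δ_1) = -66
Clamped end conditions give two more equations: 2h_0·M_0 + h_0·M_1 = 6(Δ_0 - s'(0)) = 15 and h_2·M_2 + 2h_2·M_3 = 6(s'(3) - Δ_2) = 78.
Forward elimination and back-substitution give M_0 = 4, M_1 = 7, M_2 = -32, M_3 = 55.
On [1, 2], s(t) = 3 + 7·(t - 1) + 7/2·(t - 1)² - 13/2·(t - 1)³.
With (t - 1) = 1/4: s(5/4) = 623/128.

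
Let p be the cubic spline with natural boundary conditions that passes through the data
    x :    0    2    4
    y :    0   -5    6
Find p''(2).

6

With M_i denoting the second derivative at x_i, h_i = 2, 2, and Δ_i = (y_(i+1) − y_i)/h_i = -5/2, 11/2:
  2·M_0 + 8·M_1 + 2·M_2 = 6(Δ_1 - Δ_0) = 48
Natural end conditions: M_0 = M_2 = 0.
Solving: M_0 = 0, M_1 = 6, M_2 = 0.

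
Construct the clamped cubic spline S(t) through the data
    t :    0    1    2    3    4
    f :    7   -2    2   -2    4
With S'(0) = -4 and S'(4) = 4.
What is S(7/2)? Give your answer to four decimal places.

Write m_i for S''(x_i). With h_i = 1, 1, 1, 1 and divided differences Δ_i = -9, 4, -4, 6, the continuity of S' gives the tridiagonal system
  1·m_0 + 4·m_1 + 1·m_2 = 6(Δ_1 - Δ_0) = 78
  1·m_1 + 4·m_2 + 1·m_3 = 6(Δ_2 - Δ_1) = -48
  1·m_2 + 4·m_3 + 1·m_4 = 6(Δ_3 - Δ_2) = 60
Clamped end conditions give two more equations: 2h_0·m_0 + h_0·m_1 = 6(Δ_0 - S'(0)) = -30 and h_3·m_3 + 2h_3·m_4 = 6(S'(4) - Δ_3) = -12.
Solving: m_0 = -901/28, m_1 = 481/14, m_2 = -109/4, m_3 = 373/14, m_4 = -541/28.
On [3, 4], S(t) = -2 + 19/56·(t - 3) + 373/28·(t - 3)² - 429/56·(t - 3)³.
With (t - 3) = 1/2: S(7/2) = 243/448.

0.5424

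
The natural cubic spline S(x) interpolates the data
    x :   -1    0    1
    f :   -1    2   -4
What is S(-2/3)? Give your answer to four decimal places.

Write m_i for S''(x_i). With h_i = 1, 1 and divided differences Δ_i = 3, -6, the continuity of S' gives the tridiagonal system
  1·m_0 + 4·m_1 + 1·m_2 = 6(Δ_1 - Δ_0) = -54
Natural end conditions: m_0 = m_2 = 0.
Forward elimination and back-substitution give m_0 = 0, m_1 = -27/2, m_2 = 0.
On [-1, 0], S(x) = -1 + 21/4·(x + 1) + 0·(x + 1)² - 9/4·(x + 1)³.
With (x + 1) = 1/3: S(-2/3) = 2/3.

0.6667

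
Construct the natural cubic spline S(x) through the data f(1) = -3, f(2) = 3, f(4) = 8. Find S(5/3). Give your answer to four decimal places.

1.2160

Write m_i for S''(x_i). With h_i = 1, 2 and divided differences Δ_i = 6, 5/2, the continuity of S' gives the tridiagonal system
  1·m_0 + 6·m_1 + 2·m_2 = 6(Δ_1 - Δ_0) = -21
Natural end conditions: m_0 = m_2 = 0.
Solving: m_0 = 0, m_1 = -7/2, m_2 = 0.
On [1, 2], S(x) = -3 + 79/12·(x - 1) + 0·(x - 1)² - 7/12·(x - 1)³.
With (x - 1) = 2/3: S(5/3) = 197/162.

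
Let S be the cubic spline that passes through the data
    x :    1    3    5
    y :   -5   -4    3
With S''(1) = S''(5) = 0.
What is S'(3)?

Write M_i for S''(x_i). With h_i = 2, 2 and divided differences Δ_i = 1/2, 7/2, the continuity of S' gives the tridiagonal system
  2·M_0 + 8·M_1 + 2·M_2 = 6(Δ_1 - Δ_0) = 18
Natural end conditions: M_0 = M_2 = 0.
Solving the tridiagonal system: M_0 = 0, M_1 = 9/4, M_2 = 0.
On [3, 5], S'(x) = b_1 + 2c_1·(x - 3) + 3d_1·(x - 3)² with b_1 = Δ_1 - h_1(2M_1 + M_2)/6 = 2, c_1 = M_1/2 = 9/8, d_1 = (M_2 - M_1)/(6h_1) = -3/16. So S'(3) = 2.

2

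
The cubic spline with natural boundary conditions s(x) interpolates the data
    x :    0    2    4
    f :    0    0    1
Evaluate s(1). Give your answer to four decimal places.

-0.0938

Write σ_i for s''(x_i). With h_i = 2, 2 and divided differences Δ_i = 0, 1/2, the continuity of s' gives the tridiagonal system
  2·σ_0 + 8·σ_1 + 2·σ_2 = 6(Δ_1 - Δ_0) = 3
Natural end conditions: σ_0 = σ_2 = 0.
Hence σ_0 = 0, σ_1 = 3/8, σ_2 = 0.
On [0, 2], s(x) = 0 - 1/8·x + 0·x² + 1/32·x³.
With x = 1: s(1) = -3/32.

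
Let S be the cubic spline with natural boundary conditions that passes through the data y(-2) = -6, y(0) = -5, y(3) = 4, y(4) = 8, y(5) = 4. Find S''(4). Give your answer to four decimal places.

-12.4927

With m_i denoting the second derivative at x_i, h_i = 2, 3, 1, 1, and Δ_i = (y_(i+1) − y_i)/h_i = 1/2, 3, 4, -4:
  2·m_0 + 10·m_1 + 3·m_2 = 6(Δ_1 - Δ_0) = 15
  3·m_1 + 8·m_2 + 1·m_3 = 6(Δ_2 - Δ_1) = 6
  1·m_2 + 4·m_3 + 1·m_4 = 6(Δ_3 - Δ_2) = -48
Natural end conditions: m_0 = m_4 = 0.
Hence m_0 = 0, m_1 = 249/274, m_2 = 270/137, m_3 = -3423/274, m_4 = 0.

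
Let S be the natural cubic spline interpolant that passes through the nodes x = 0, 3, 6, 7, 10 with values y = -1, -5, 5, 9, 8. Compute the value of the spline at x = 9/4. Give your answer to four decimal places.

Put M_i = S'' at the i-th knot. Here h = (3, 3, 1, 3) and Δ = (-4/3, 10/3, 4, -1/3), so the interior equations h_(i-1)·M_(i-1) + 2(h_(i-1)+h_i)·M_i + h_i·M_(i+1) = 6(Δ_i − Δ_(i-1)) read
  3·M_0 + 12·M_1 + 3·M_2 = 6(Δ_1 - Δ_0) = 28
  3·M_1 + 8·M_2 + 1·M_3 = 6(Δ_2 - Δ_1) = 4
  1·M_2 + 8·M_3 + 3·M_4 = 6(Δ_3 - Δ_2) = -26
Natural end conditions: M_0 = M_4 = 0.
Hence M_0 = 0, M_1 = 265/114, M_2 = 2/57, M_3 = -371/114, M_4 = 0.
On [0, 3], S(x) = -1 - 569/228·x + 0·x² + 265/2052·x³.
With x = 9/4: S(9/4) = -25021/4864.

-5.1441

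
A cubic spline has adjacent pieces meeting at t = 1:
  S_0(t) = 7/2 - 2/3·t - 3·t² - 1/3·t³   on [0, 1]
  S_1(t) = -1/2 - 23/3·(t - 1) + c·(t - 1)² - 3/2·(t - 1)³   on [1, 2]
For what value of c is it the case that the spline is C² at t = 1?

S_0''(t) = -6 - 2·t, so S_0''(1) = -8. On the right, S_1''(1) = 2c, so c = -4.

-4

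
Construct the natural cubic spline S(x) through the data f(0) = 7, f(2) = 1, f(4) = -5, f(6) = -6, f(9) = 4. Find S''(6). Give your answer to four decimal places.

2.0070

Write M_i for S''(x_i). With h_i = 2, 2, 2, 3 and divided differences Δ_i = -3, -3, -1/2, 10/3, the continuity of S' gives the tridiagonal system
  2·M_0 + 8·M_1 + 2·M_2 = 6(Δ_1 - Δ_0) = 0
  2·M_1 + 8·M_2 + 2·M_3 = 6(Δ_2 - Δ_1) = 15
  2·M_2 + 10·M_3 + 3·M_4 = 6(Δ_3 - Δ_2) = 23
Natural end conditions: M_0 = M_4 = 0.
Solving: M_0 = 0, M_1 = -26/71, M_2 = 104/71, M_3 = 285/142, M_4 = 0.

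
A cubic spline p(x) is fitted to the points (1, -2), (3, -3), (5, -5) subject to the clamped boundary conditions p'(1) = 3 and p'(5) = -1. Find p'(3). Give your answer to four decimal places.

-1.6250

Let m_i = p''(x_i). Step sizes h_i = 2, 2; slopes of the chords Δ_i = (y_(i+1) - y_i)/h_i = -1/2, -1.
  2·m_0 + 8·m_1 + 2·m_2 = 6(Δ_1 - Δ_0) = -3
Clamped end conditions give two more equations: 2h_0·m_0 + h_0·m_1 = 6(Δ_0 - p'(1)) = -21 and h_1·m_1 + 2h_1·m_2 = 6(p'(5) - Δ_1) = 0.
Hence m_0 = -47/8, m_1 = 5/4, m_2 = -5/8.
On [3, 5], p'(x) = b_1 + 2c_1·(x - 3) + 3d_1·(x - 3)² with b_1 = Δ_1 - h_1(2m_1 + m_2)/6 = -13/8, c_1 = m_1/2 = 5/8, d_1 = (m_2 - m_1)/(6h_1) = -5/32. So p'(3) = -13/8.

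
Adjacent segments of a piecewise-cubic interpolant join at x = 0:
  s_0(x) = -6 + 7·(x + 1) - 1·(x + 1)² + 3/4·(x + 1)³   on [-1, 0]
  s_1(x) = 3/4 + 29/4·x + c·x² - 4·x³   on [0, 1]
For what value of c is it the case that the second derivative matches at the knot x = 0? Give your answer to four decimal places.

1.2500

s_0''(x) = -2 + 9/2·(x + 1), so s_0''(0) = 5/2. On the right, s_1''(0) = 2c, so c = 5/4.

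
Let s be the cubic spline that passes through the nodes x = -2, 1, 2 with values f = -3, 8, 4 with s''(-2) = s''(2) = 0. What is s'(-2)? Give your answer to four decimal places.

Write M_i for s''(x_i). With h_i = 3, 1 and divided differences Δ_i = 11/3, -4, the continuity of s' gives the tridiagonal system
  3·M_0 + 8·M_1 + 1·M_2 = 6(Δ_1 - Δ_0) = -46
Natural end conditions: M_0 = M_2 = 0.
Hence M_0 = 0, M_1 = -23/4, M_2 = 0.
On [-2, 1], s'(x) = b_0 + 2c_0·(x + 2) + 3d_0·(x + 2)² with b_0 = Δ_0 - h_0(2M_0 + M_1)/6 = 157/24, c_0 = M_0/2 = 0, d_0 = (M_1 - M_0)/(6h_0) = -23/72. So s'(-2) = 157/24.

6.5417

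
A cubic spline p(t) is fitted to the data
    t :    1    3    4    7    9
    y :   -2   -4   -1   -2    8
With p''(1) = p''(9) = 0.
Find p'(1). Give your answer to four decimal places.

-2.6026

Put σ_i = p'' at the i-th knot. Here h = (2, 1, 3, 2) and Δ = (-1, 3, -1/3, 5), so the interior equations h_(i-1)·σ_(i-1) + 2(h_(i-1)+h_i)·σ_i + h_i·σ_(i+1) = 6(Δ_i − Δ_(i-1)) read
  2·σ_0 + 6·σ_1 + 1·σ_2 = 6(Δ_1 - Δ_0) = 24
  1·σ_1 + 8·σ_2 + 3·σ_3 = 6(Δ_2 - Δ_1) = -20
  3·σ_2 + 10·σ_3 + 2·σ_4 = 6(Δ_3 - Δ_2) = 32
Natural end conditions: σ_0 = σ_4 = 0.
Solving: σ_0 = 0, σ_1 = 125/26, σ_2 = -63/13, σ_3 = 121/26, σ_4 = 0.
On [1, 3], p'(t) = b_0 + 2c_0·(t - 1) + 3d_0·(t - 1)² with b_0 = Δ_0 - h_0(2σ_0 + σ_1)/6 = -203/78, c_0 = σ_0/2 = 0, d_0 = (σ_1 - σ_0)/(6h_0) = 125/312. So p'(1) = -203/78.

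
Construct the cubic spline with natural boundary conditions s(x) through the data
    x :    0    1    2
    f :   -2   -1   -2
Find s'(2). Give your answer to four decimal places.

-1.5000

With M_i denoting the second derivative at x_i, h_i = 1, 1, and Δ_i = (y_(i+1) − y_i)/h_i = 1, -1:
  1·M_0 + 4·M_1 + 1·M_2 = 6(Δ_1 - Δ_0) = -12
Natural end conditions: M_0 = M_2 = 0.
Forward elimination and back-substitution give M_0 = 0, M_1 = -3, M_2 = 0.
On [1, 2], s'(x) = b_1 + 2c_1·(x - 1) + 3d_1·(x - 1)² with b_1 = Δ_1 - h_1(2M_1 + M_2)/6 = 0, c_1 = M_1/2 = -3/2, d_1 = (M_2 - M_1)/(6h_1) = 1/2. So s'(2) = -3/2.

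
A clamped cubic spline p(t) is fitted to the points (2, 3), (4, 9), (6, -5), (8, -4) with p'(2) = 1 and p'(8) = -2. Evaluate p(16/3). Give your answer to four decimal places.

Put σ_i = p'' at the i-th knot. Here h = (2, 2, 2) and Δ = (3, -7, 1/2), so the interior equations h_(i-1)·σ_(i-1) + 2(h_(i-1)+h_i)·σ_i + h_i·σ_(i+1) = 6(Δ_i − Δ_(i-1)) read
  2·σ_0 + 8·σ_1 + 2·σ_2 = 6(Δ_1 - Δ_0) = -60
  2·σ_1 + 8·σ_2 + 2·σ_3 = 6(Δ_2 - Δ_1) = 45
Clamped end conditions give two more equations: 2h_0·σ_0 + h_0·σ_1 = 6(Δ_0 - p'(2)) = 12 and h_2·σ_2 + 2h_2·σ_3 = 6(p'(8) - Δ_2) = -15.
Forward elimination and back-substitution give σ_0 = 93/10, σ_1 = -63/5, σ_2 = 111/10, σ_3 = -93/10.
On [4, 6], p(t) = 9 - 23/10·(t - 4) - 63/10·(t - 4)² + 79/40·(t - 4)³.
With (t - 4) = 4/3: p(16/3) = -79/135.

-0.5852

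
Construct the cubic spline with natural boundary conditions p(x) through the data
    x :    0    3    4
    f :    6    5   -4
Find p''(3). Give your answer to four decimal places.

Write m_i for p''(x_i). With h_i = 3, 1 and divided differences Δ_i = -1/3, -9, the continuity of p' gives the tridiagonal system
  3·m_0 + 8·m_1 + 1·m_2 = 6(Δ_1 - Δ_0) = -52
Natural end conditions: m_0 = m_2 = 0.
Solving: m_0 = 0, m_1 = -13/2, m_2 = 0.

-6.5000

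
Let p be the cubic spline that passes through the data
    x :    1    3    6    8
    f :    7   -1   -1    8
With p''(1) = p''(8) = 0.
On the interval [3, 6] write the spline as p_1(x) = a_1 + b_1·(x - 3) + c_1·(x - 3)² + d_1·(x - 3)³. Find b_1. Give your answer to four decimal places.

Write M_i for p''(x_i). With h_i = 2, 3, 2 and divided differences Δ_i = -4, 0, 9/2, the continuity of p' gives the tridiagonal system
  2·M_0 + 10·M_1 + 3·M_2 = 6(Δ_1 - Δ_0) = 24
  3·M_1 + 10·M_2 + 2·M_3 = 6(Δ_2 - Δ_1) = 27
Natural end conditions: M_0 = M_3 = 0.
Hence M_0 = 0, M_1 = 159/91, M_2 = 198/91, M_3 = 0.
On [3, 6], with p_1(x) = a_1 + b_1·(x - 3) + c_1·(x - 3)² + d_1·(x - 3)³: c_1 = M_1/2 = 159/182, d_1 = (M_2 - M_1)/(6h_1) = 1/42, b_1 = Δ_1 - h_1(2M_1 + M_2)/6 = -258/91.

-2.8352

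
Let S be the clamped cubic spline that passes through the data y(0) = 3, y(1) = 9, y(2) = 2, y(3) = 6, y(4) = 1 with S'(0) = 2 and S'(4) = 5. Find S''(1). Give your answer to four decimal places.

-35.3571

With σ_i denoting the second derivative at x_i, h_i = 1, 1, 1, 1, and Δ_i = (y_(i+1) − y_i)/h_i = 6, -7, 4, -5:
  1·σ_0 + 4·σ_1 + 1·σ_2 = 6(Δ_1 - Δ_0) = -78
  1·σ_1 + 4·σ_2 + 1·σ_3 = 6(Δ_2 - Δ_1) = 66
  1·σ_2 + 4·σ_3 + 1·σ_4 = 6(Δ_3 - Δ_2) = -54
Clamped end conditions give two more equations: 2h_0·σ_0 + h_0·σ_1 = 6(Δ_0 - S'(0)) = 24 and h_3·σ_3 + 2h_3·σ_4 = 6(S'(4) - Δ_3) = 60.
Hence σ_0 = 831/28, σ_1 = -495/14, σ_2 = 135/4, σ_3 = -471/14, σ_4 = 1311/28.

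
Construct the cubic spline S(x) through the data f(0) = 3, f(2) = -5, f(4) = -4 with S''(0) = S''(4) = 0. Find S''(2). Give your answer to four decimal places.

Write σ_i for S''(x_i). With h_i = 2, 2 and divided differences Δ_i = -4, 1/2, the continuity of S' gives the tridiagonal system
  2·σ_0 + 8·σ_1 + 2·σ_2 = 6(Δ_1 - Δ_0) = 27
Natural end conditions: σ_0 = σ_2 = 0.
Hence σ_0 = 0, σ_1 = 27/8, σ_2 = 0.

3.3750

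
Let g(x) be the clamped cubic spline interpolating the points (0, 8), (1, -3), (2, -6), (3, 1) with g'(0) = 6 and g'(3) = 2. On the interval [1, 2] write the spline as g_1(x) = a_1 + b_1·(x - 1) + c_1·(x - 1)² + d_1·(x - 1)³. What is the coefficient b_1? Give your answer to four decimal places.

-13.4667

Write σ_i for g''(x_i). With h_i = 1, 1, 1 and divided differences Δ_i = -11, -3, 7, the continuity of g' gives the tridiagonal system
  1·σ_0 + 4·σ_1 + 1·σ_2 = 6(Δ_1 - Δ_0) = 48
  1·σ_1 + 4·σ_2 + 1·σ_3 = 6(Δ_2 - Δ_1) = 60
Clamped end conditions give two more equations: 2h_0·σ_0 + h_0·σ_1 = 6(Δ_0 - g'(0)) = -102 and h_2·σ_2 + 2h_2·σ_3 = 6(g'(3) - Δ_2) = -30.
Hence σ_0 = -946/15, σ_1 = 362/15, σ_2 = 218/15, σ_3 = -334/15.
On [1, 2], with g_1(x) = a_1 + b_1·(x - 1) + c_1·(x - 1)² + d_1·(x - 1)³: c_1 = σ_1/2 = 181/15, d_1 = (σ_2 - σ_1)/(6h_1) = -8/5, b_1 = Δ_1 - h_1(2σ_1 + σ_2)/6 = -202/15.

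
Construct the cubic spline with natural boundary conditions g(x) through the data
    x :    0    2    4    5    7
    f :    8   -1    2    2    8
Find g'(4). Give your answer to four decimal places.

Write M_i for g''(x_i). With h_i = 2, 2, 1, 2 and divided differences Δ_i = -9/2, 3/2, 0, 3, the continuity of g' gives the tridiagonal system
  2·M_0 + 8·M_1 + 2·M_2 = 6(Δ_1 - Δ_0) = 36
  2·M_1 + 6·M_2 + 1·M_3 = 6(Δ_2 - Δ_1) = -9
  1·M_2 + 6·M_3 + 2·M_4 = 6(Δ_3 - Δ_2) = 18
Natural end conditions: M_0 = M_4 = 0.
Solving the tridiagonal system: M_0 = 0, M_1 = 351/64, M_2 = -63/16, M_3 = 117/32, M_4 = 0.
On [4, 5], g'(x) = b_2 + 2c_2·(x - 4) + 3d_2·(x - 4)² with b_2 = Δ_2 - h_2(2M_2 + M_3)/6 = 45/64, c_2 = M_2/2 = -63/32, d_2 = (M_3 - M_2)/(6h_2) = 81/64. So g'(4) = 45/64.

0.7031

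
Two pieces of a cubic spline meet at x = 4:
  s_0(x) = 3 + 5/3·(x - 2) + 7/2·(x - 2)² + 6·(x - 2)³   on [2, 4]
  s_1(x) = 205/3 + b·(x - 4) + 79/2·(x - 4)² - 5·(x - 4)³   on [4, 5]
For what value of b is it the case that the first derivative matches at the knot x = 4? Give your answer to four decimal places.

87.6667

s_0'(x) = 5/3 + 7·(x - 2) + 18·(x - 2)², so s_0'(4) = 263/3. On the right, s_1'(4) = b, so b = 263/3.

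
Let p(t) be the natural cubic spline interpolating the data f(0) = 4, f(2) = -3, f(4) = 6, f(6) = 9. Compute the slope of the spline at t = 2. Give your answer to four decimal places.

Let M_i = p''(x_i). Step sizes h_i = 2, 2, 2; slopes of the chords Δ_i = (y_(i+1) - y_i)/h_i = -7/2, 9/2, 3/2.
  2·M_0 + 8·M_1 + 2·M_2 = 6(Δ_1 - Δ_0) = 48
  2·M_1 + 8·M_2 + 2·M_3 = 6(Δ_2 - Δ_1) = -18
Natural end conditions: M_0 = M_3 = 0.
Hence M_0 = 0, M_1 = 7, M_2 = -4, M_3 = 0.
On [2, 4], p'(t) = b_1 + 2c_1·(t - 2) + 3d_1·(t - 2)² with b_1 = Δ_1 - h_1(2M_1 + M_2)/6 = 7/6, c_1 = M_1/2 = 7/2, d_1 = (M_2 - M_1)/(6h_1) = -11/12. So p'(2) = 7/6.

1.1667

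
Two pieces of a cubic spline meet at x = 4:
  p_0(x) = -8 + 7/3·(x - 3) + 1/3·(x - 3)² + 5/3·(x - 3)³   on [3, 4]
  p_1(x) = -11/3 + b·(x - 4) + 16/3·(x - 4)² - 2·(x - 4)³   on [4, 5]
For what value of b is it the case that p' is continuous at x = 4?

8

p_0'(x) = 7/3 + 2/3·(x - 3) + 5·(x - 3)², so p_0'(4) = 8. On the right, p_1'(4) = b, so b = 8.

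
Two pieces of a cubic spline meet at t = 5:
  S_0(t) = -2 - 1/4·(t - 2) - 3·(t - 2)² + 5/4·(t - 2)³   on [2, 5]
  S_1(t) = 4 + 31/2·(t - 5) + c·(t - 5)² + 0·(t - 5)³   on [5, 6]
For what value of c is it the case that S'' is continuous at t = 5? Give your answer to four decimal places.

8.2500

S_0''(t) = -6 + 15/2·(t - 2), so S_0''(5) = 33/2. On the right, S_1''(5) = 2c, so c = 33/4.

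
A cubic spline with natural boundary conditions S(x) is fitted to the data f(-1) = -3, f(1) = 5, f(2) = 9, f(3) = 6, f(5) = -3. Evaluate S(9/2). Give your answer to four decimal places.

With m_i denoting the second derivative at x_i, h_i = 2, 1, 1, 2, and Δ_i = (y_(i+1) − y_i)/h_i = 4, 4, -3, -9/2:
  2·m_0 + 6·m_1 + 1·m_2 = 6(Δ_1 - Δ_0) = 0
  1·m_1 + 4·m_2 + 1·m_3 = 6(Δ_2 - Δ_1) = -42
  1·m_2 + 6·m_3 + 2·m_4 = 6(Δ_3 - Δ_2) = -9
Natural end conditions: m_0 = m_4 = 0.
Forward elimination and back-substitution give m_0 = 0, m_1 = 81/44, m_2 = -243/22, m_3 = 15/44, m_4 = 0.
On [3, 5], S(x) = 6 - 52/11·(x - 3) + 15/88·(x - 3)² - 5/176·(x - 3)³.
With (x - 3) = 3/2: S(9/2) = -1131/1408.

-0.8033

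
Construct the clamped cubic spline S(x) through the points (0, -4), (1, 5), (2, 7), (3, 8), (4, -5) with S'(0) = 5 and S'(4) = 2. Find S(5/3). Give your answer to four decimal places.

6.4524

Let m_i = S''(x_i). Step sizes h_i = 1, 1, 1, 1; slopes of the chords Δ_i = (y_(i+1) - y_i)/h_i = 9, 2, 1, -13.
  1·m_0 + 4·m_1 + 1·m_2 = 6(Δ_1 - Δ_0) = -42
  1·m_1 + 4·m_2 + 1·m_3 = 6(Δ_2 - Δ_1) = -6
  1·m_2 + 4·m_3 + 1·m_4 = 6(Δ_3 - Δ_2) = -84
Clamped end conditions give two more equations: 2h_0·m_0 + h_0·m_1 = 6(Δ_0 - S'(0)) = 24 and h_3·m_3 + 2h_3·m_4 = 6(S'(4) - Δ_3) = 90.
Hence m_0 = 303/14, m_1 = -135/7, m_2 = 27/2, m_3 = -285/7, m_4 = 915/14.
On [1, 2], S(x) = 5 + 173/28·(x - 1) - 135/14·(x - 1)² + 153/28·(x - 1)³.
With (x - 1) = 2/3: S(5/3) = 271/42.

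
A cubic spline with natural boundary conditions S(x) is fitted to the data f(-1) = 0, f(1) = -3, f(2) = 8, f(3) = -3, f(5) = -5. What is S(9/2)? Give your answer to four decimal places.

With M_i denoting the second derivative at x_i, h_i = 2, 1, 1, 2, and Δ_i = (y_(i+1) − y_i)/h_i = -3/2, 11, -11, -1:
  2·M_0 + 6·M_1 + 1·M_2 = 6(Δ_1 - Δ_0) = 75
  1·M_1 + 4·M_2 + 1·M_3 = 6(Δ_2 - Δ_1) = -132
  1·M_2 + 6·M_3 + 2·M_4 = 6(Δ_3 - Δ_2) = 60
Natural end conditions: M_0 = M_4 = 0.
Forward elimination and back-substitution give M_0 = 0, M_1 = 859/44, M_2 = -927/22, M_3 = 749/44, M_4 = 0.
On [3, 5], S(x) = -3 - 815/66·(x - 3) + 749/88·(x - 3)² - 749/528·(x - 3)³.
With (x - 3) = 3/2: S(9/2) = -10081/1408.

-7.1598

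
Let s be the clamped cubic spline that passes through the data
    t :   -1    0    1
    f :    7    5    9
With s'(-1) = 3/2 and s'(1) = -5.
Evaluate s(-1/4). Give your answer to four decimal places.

5.0488

Write M_i for s''(x_i). With h_i = 1, 1 and divided differences Δ_i = -2, 4, the continuity of s' gives the tridiagonal system
  1·M_0 + 4·M_1 + 1·M_2 = 6(Δ_1 - Δ_0) = 36
Clamped end conditions give two more equations: 2h_0·M_0 + h_0·M_1 = 6(Δ_0 - s'(-1)) = -21 and h_1·M_1 + 2h_1·M_2 = 6(s'(1) - Δ_1) = -54.
Solving the tridiagonal system: M_0 = -91/4, M_1 = 49/2, M_2 = -157/4.
On [-1, 0], s(t) = 7 + 3/2·(t + 1) - 91/8·(t + 1)² + 63/8·(t + 1)³.
With (t + 1) = 3/4: s(-1/4) = 2585/512.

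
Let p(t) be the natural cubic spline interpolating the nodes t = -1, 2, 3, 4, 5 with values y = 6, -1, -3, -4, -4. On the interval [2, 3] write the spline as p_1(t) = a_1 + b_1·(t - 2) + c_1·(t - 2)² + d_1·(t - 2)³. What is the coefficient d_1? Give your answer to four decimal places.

Put M_i = p'' at the i-th knot. Here h = (3, 1, 1, 1) and Δ = (-7/3, -2, -1, 0), so the interior equations h_(i-1)·M_(i-1) + 2(h_(i-1)+h_i)·M_i + h_i·M_(i+1) = 6(Δ_i − Δ_(i-1)) read
  3·M_0 + 8·M_1 + 1·M_2 = 6(Δ_1 - Δ_0) = 2
  1·M_1 + 4·M_2 + 1·M_3 = 6(Δ_2 - Δ_1) = 6
  1·M_2 + 4·M_3 + 1·M_4 = 6(Δ_3 - Δ_2) = 6
Natural end conditions: M_0 = M_4 = 0.
Solving: M_0 = 0, M_1 = 3/29, M_2 = 34/29, M_3 = 35/29, M_4 = 0.
On [2, 3], with p_1(t) = a_1 + b_1·(t - 2) + c_1·(t - 2)² + d_1·(t - 2)³: c_1 = M_1/2 = 3/58, d_1 = (M_2 - M_1)/(6h_1) = 31/174, b_1 = Δ_1 - h_1(2M_1 + M_2)/6 = -194/87.

0.1782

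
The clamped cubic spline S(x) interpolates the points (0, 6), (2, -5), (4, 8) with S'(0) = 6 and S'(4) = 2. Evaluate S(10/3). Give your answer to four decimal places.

Put σ_i = S'' at the i-th knot. Here h = (2, 2) and Δ = (-11/2, 13/2), so the interior equations h_(i-1)·σ_(i-1) + 2(h_(i-1)+h_i)·σ_i + h_i·σ_(i+1) = 6(Δ_i − Δ_(i-1)) read
  2·σ_0 + 8·σ_1 + 2·σ_2 = 6(Δ_1 - Δ_0) = 72
Clamped end conditions give two more equations: 2h_0·σ_0 + h_0·σ_1 = 6(Δ_0 - S'(0)) = -69 and h_1·σ_1 + 2h_1·σ_2 = 6(S'(4) - Δ_1) = -27.
Solving the tridiagonal system: σ_0 = -109/4, σ_1 = 20, σ_2 = -67/4.
On [2, 4], S(x) = -5 - 5/4·(x - 2) + 10·(x - 2)² - 49/16·(x - 2)³.
With (x - 2) = 4/3: S(10/3) = 104/27.

3.8519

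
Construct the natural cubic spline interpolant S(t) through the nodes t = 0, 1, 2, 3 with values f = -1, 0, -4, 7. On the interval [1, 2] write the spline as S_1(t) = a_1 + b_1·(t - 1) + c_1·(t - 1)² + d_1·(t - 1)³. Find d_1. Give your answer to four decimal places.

With m_i denoting the second derivative at x_i, h_i = 1, 1, 1, and Δ_i = (y_(i+1) − y_i)/h_i = 1, -4, 11:
  1·m_0 + 4·m_1 + 1·m_2 = 6(Δ_1 - Δ_0) = -30
  1·m_1 + 4·m_2 + 1·m_3 = 6(Δ_2 - Δ_1) = 90
Natural end conditions: m_0 = m_3 = 0.
Solving the tridiagonal system: m_0 = 0, m_1 = -14, m_2 = 26, m_3 = 0.
On [1, 2], with S_1(t) = a_1 + b_1·(t - 1) + c_1·(t - 1)² + d_1·(t - 1)³: c_1 = m_1/2 = -7, d_1 = (m_2 - m_1)/(6h_1) = 20/3, b_1 = Δ_1 - h_1(2m_1 + m_2)/6 = -11/3.

6.6667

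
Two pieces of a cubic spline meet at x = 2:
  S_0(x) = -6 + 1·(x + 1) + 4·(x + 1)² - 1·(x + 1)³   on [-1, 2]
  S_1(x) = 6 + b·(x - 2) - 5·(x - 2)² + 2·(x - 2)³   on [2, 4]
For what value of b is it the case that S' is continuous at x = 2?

-2

S_0'(x) = 1 + 8·(x + 1) - 3·(x + 1)², so S_0'(2) = -2. On the right, S_1'(2) = b, so b = -2.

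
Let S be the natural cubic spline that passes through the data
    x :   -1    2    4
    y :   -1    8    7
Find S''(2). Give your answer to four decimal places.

-2.1000

Let σ_i = S''(x_i). Step sizes h_i = 3, 2; slopes of the chords Δ_i = (y_(i+1) - y_i)/h_i = 3, -1/2.
  3·σ_0 + 10·σ_1 + 2·σ_2 = 6(Δ_1 - Δ_0) = -21
Natural end conditions: σ_0 = σ_2 = 0.
Hence σ_0 = 0, σ_1 = -21/10, σ_2 = 0.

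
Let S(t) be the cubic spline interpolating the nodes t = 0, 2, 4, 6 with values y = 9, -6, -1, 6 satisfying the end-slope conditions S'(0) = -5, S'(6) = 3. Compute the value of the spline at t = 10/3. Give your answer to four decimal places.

-4.2222

Put M_i = S'' at the i-th knot. Here h = (2, 2, 2) and Δ = (-15/2, 5/2, 7/2), so the interior equations h_(i-1)·M_(i-1) + 2(h_(i-1)+h_i)·M_i + h_i·M_(i+1) = 6(Δ_i − Δ_(i-1)) read
  2·M_0 + 8·M_1 + 2·M_2 = 6(Δ_1 - Δ_0) = 60
  2·M_1 + 8·M_2 + 2·M_3 = 6(Δ_2 - Δ_1) = 6
Clamped end conditions give two more equations: 2h_0·M_0 + h_0·M_1 = 6(Δ_0 - S'(0)) = -15 and h_2·M_2 + 2h_2·M_3 = 6(S'(6) - Δ_2) = -3.
Solving the tridiagonal system: M_0 = -53/6, M_1 = 61/6, M_2 = -11/6, M_3 = 1/6.
On [2, 4], S(t) = -6 - 11/3·(t - 2) + 61/12·(t - 2)² - 1·(t - 2)³.
With (t - 2) = 4/3: S(10/3) = -38/9.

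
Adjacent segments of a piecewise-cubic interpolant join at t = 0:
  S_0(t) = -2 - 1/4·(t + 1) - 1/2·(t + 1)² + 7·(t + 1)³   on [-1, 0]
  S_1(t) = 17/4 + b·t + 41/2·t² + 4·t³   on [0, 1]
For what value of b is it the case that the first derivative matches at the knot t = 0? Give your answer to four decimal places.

S_0'(t) = -1/4 - 1·(t + 1) + 21·(t + 1)², so S_0'(0) = 79/4. On the right, S_1'(0) = b, so b = 79/4.

19.7500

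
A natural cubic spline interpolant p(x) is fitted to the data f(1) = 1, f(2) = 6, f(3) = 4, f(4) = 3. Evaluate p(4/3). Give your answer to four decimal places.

With m_i denoting the second derivative at x_i, h_i = 1, 1, 1, and Δ_i = (y_(i+1) − y_i)/h_i = 5, -2, -1:
  1·m_0 + 4·m_1 + 1·m_2 = 6(Δ_1 - Δ_0) = -42
  1·m_1 + 4·m_2 + 1·m_3 = 6(Δ_2 - Δ_1) = 6
Natural end conditions: m_0 = m_3 = 0.
Hence m_0 = 0, m_1 = -58/5, m_2 = 22/5, m_3 = 0.
On [1, 2], p(x) = 1 + 104/15·(x - 1) + 0·(x - 1)² - 29/15·(x - 1)³.
With (x - 1) = 1/3: p(4/3) = 1312/405.

3.2395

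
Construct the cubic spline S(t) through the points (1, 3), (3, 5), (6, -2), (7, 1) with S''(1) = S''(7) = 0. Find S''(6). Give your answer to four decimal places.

Put M_i = S'' at the i-th knot. Here h = (2, 3, 1) and Δ = (1, -7/3, 3), so the interior equations h_(i-1)·M_(i-1) + 2(h_(i-1)+h_i)·M_i + h_i·M_(i+1) = 6(Δ_i − Δ_(i-1)) read
  2·M_0 + 10·M_1 + 3·M_2 = 6(Δ_1 - Δ_0) = -20
  3·M_1 + 8·M_2 + 1·M_3 = 6(Δ_2 - Δ_1) = 32
Natural end conditions: M_0 = M_3 = 0.
Forward elimination and back-substitution give M_0 = 0, M_1 = -256/71, M_2 = 380/71, M_3 = 0.

5.3521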